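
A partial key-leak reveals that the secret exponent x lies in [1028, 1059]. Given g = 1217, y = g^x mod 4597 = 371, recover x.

1046

Compute 1217^1028 mod 4597 = 2695, then multiply by 1217 repeatedly:
  1217^1028=2695  1217^1029=2154  1217^1030=1128  1217^1031=2870  1217^1032=3667
  1217^1033=3649  1217^1034=131  1217^1035=3129  1217^1036=1677  1217^1037=4438
  1217^1038=4168  1217^1039=1965  1217^1040=965  1217^1041=2170  1217^1042=2212
  1217^1043=2759  1217^1044=1893  1217^1045=684  1217^1046=371
Found 371 at exponent 1046.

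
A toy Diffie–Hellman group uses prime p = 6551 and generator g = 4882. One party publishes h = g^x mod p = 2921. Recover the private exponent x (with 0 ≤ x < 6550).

Baby-step giant-step with m = ceil(sqrt(6550)) = 81.
Baby table (4882^j mod 6551 for j=0..80):
  0:1  1:4882  2:1386  3:5820  4:1553  5:2239  6:3730  7:4631
  8:1041  9:5137  10:1606  11:5496  12:5127  13:5194  14:4738  15:5886
  16:2766  17:2001  18:1341  19:2313  20:4693  21:2379  22:5906  23:2141
  24:3517  25:6374  26:618  27:3616  28:4918  29:261  30:3308  31:1441
  32:5739  33:5722  34:1340  35:3982  36:3307  37:3110  38:4353  39:6453
  40:6338  41:1743  42:6128  43:5030  44:3312  45:1316  46:4732  47:2798
  48:1001  49:6387  50:5125  51:1981  52:1966  53:797  54:6211  55:4074
  56:432  57:6153  58:2611  59:5207  60:2694  61:4251  62:6365  63:2537
  64:4244  65:4946  66:5937  67:2810  68:626  69:3366  70:2904  71:964
  72:2630  73:6251  74:2824  75:3464  76:3117  77:5772  78:3053  79:1221
  80:6063
Giant step factor: 4882^(-81) ≡ 4102 (mod 6551).
Scan 2921·4102^i mod 6551 for i = 0, 1, …:
  i=0: 2921   i=1: 163   i=2: 424   i=3: 3233
  i=4: 2542   i=5: 4643   i=6: 1829   i=7: 1663
  i=8: 2035   i=9: 1596     …   i=62: 4162
  i=63: 618
Match at i=63, j=26: x = 63·81 + 26 = 5129.

5129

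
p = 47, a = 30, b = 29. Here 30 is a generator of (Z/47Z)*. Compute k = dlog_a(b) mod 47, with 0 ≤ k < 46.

41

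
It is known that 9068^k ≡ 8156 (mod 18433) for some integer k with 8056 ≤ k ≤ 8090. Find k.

Compute 9068^8056 mod 18433 = 18117, then multiply by 9068 repeatedly:
  9068^8056=18117  9068^8057=10060  9068^8058=17596  9068^8059=4480  9068^8060=16741
  9068^8061=11633  9068^8062=14418  9068^8063=15588  9068^8064=7740  9068^8065=11889
  9068^8066=13268  9068^8067=2033  9068^8068=2244  9068^8069=16993  9068^8070=11077
  9068^8071=4819  9068^8072=12482  9068^8073=8156
Found 8156 at exponent 8073.

8073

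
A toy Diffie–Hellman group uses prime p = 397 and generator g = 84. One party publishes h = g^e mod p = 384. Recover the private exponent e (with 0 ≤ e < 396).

71

Baby-step giant-step with m = ceil(sqrt(396)) = 20.
Baby table (84^j mod 397 for j=0..19):
  0:1  1:84  2:307  3:380  4:160  5:339  6:289  7:59
  8:192  9:248  10:188  11:309  12:151  13:377  14:305  15:212
  16:340  17:373  18:366  19:175
Giant step factor: 84^(-20) ≡ 361 (mod 397).
Scan 384·361^i mod 397 for i = 0, 1, …:
  i=0: 384   i=1: 71   i=2: 223   i=3: 309
Match at i=3, j=11: e = 3·20 + 11 = 71.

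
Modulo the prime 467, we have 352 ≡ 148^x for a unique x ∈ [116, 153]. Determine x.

136

Compute 148^116 mod 467 = 390, then multiply by 148 repeatedly:
  148^116=390  148^117=279  148^118=196  148^119=54  148^120=53
  148^121=372  148^122=417  148^123=72  148^124=382  148^125=29
  148^126=89  148^127=96  148^128=198  148^129=350  148^130=430
  148^131=128  148^132=264  148^133=311  148^134=262  148^135=15
  148^136=352
Found 352 at exponent 136.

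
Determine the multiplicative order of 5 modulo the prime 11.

The order of 5 must divide p − 1 = 10 = 2 · 5.
Divisors: 1, 2, 5, 10.
Check each in increasing order: 5^1 ≡ 5;  5^2 ≡ 3;  5^5 ≡ 1.
Smallest exponent giving 1 is 5.

5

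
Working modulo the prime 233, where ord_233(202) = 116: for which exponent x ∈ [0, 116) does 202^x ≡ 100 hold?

Baby-step giant-step with m = ceil(sqrt(116)) = 11.
Baby table (202^j mod 233 for j=0..10):
  0:1  1:202  2:29  3:33  4:142  5:25  6:157  7:26
  8:126  9:55  10:159
Giant step factor: 202^(-11) ≡ 110 (mod 233).
Scan 100·110^i mod 233 for i = 0, 1, …:
  i=0: 100   i=1: 49   i=2: 31   i=3: 148
  i=4: 203   i=5: 195   i=6: 14   i=7: 142
Match at i=7, j=4: x = 7·11 + 4 = 81.

81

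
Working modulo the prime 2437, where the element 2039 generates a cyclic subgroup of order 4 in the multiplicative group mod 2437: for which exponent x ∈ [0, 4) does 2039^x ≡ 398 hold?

3

Successive powers of 2039 modulo 2437:
  2039^0=1  2039^1=2039  2039^2=2436  2039^3=398
So 2039^3 ≡ 398 (mod 2437), giving x = 3.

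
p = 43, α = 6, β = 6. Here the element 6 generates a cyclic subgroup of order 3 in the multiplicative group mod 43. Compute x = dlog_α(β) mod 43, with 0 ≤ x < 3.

1

Successive powers of 6 modulo 43:
  6^0=1  6^1=6
So 6^1 ≡ 6 (mod 43), giving x = 1.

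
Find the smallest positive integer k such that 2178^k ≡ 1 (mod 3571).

714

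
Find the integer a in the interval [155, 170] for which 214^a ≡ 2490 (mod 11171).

156

Compute 214^155 mod 11171 = 9199, then multiply by 214 repeatedly:
  214^155=9199  214^156=2490
Found 2490 at exponent 156.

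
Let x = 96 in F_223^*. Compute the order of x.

222

The order of 96 must divide p − 1 = 222 = 2 · 3 · 37.
Divisors: 1, 2, 3, 6, 37, 74, 111, 222.
Check each in increasing order: 96^1 ≡ 96;  96^2 ≡ 73;  96^3 ≡ 95;  96^6 ≡ 105;  96^37 ≡ 184;  96^74 ≡ 183;  96^111 ≡ 222;  96^222 ≡ 1.
Smallest exponent giving 1 is 222.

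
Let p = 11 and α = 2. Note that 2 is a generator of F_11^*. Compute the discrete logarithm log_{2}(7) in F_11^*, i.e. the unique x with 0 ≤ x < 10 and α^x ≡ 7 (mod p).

7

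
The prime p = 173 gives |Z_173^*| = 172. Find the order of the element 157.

86

The order of 157 must divide p − 1 = 172 = 2^2 · 43.
Divisors: 1, 2, 4, 43, 86, 172.
Check each in increasing order: 157^1 ≡ 157;  157^2 ≡ 83;  157^4 ≡ 142;  157^43 ≡ 172;  157^86 ≡ 1.
Smallest exponent giving 1 is 86.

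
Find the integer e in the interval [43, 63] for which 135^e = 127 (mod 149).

52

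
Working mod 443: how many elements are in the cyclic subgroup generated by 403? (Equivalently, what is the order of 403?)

The order of 403 must divide p − 1 = 442 = 2 · 13 · 17.
Divisors: 1, 2, 13, 17, 26, 34, 221, 442.
Check each in increasing order: 403^1 ≡ 403;  403^2 ≡ 271;  403^13 ≡ 176;  403^17 ≡ 205;  403^26 ≡ 409;  403^34 ≡ 383;  403^221 ≡ 442;  403^442 ≡ 1.
Smallest exponent giving 1 is 442.

442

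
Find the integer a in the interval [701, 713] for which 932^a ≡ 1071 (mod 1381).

704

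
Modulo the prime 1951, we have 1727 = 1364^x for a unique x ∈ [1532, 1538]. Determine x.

Compute 1364^1532 mod 1951 = 529, then multiply by 1364 repeatedly:
  1364^1532=529  1364^1533=1637  1364^1534=924  1364^1535=1941  1364^1536=17
  1364^1537=1727
Found 1727 at exponent 1537.

1537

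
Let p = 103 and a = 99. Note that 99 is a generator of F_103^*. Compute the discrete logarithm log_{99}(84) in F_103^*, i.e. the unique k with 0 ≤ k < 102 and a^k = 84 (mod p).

Baby-step giant-step with m = ceil(sqrt(102)) = 11.
Baby table (99^j mod 103 for j=0..10):
  0:1  1:99  2:16  3:39  4:50  5:6  6:79  7:96
  8:28  9:94  10:36
Giant step factor: 99^(-11) ≡ 5 (mod 103).
Scan 84·5^i mod 103 for i = 0, 1, …:
  i=0: 84   i=1: 8   i=2: 40   i=3: 97
  i=4: 73   i=5: 56   i=6: 74   i=7: 61
  i=8: 99
Match at i=8, j=1: k = 8·11 + 1 = 89.

89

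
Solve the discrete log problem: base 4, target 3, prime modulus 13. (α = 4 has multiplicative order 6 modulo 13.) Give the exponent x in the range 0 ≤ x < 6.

Successive powers of 4 modulo 13:
  4^0=1  4^1=4  4^2=3
So 4^2 ≡ 3 (mod 13), giving x = 2.

2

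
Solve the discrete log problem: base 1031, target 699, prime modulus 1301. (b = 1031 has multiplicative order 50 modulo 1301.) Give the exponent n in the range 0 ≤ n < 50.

Baby-step giant-step with m = ceil(sqrt(50)) = 8.
Baby table (1031^j mod 1301 for j=0..7):
  0:1  1:1031  2:44  3:1130  4:635  5:282  6:619  7:699
Giant step factor: 1031^(-8) ≡ 551 (mod 1301).
Scan 699·551^i mod 1301 for i = 0, 1, …:
  i=0: 699
Match at i=0, j=7: n = 0·8 + 7 = 7.

7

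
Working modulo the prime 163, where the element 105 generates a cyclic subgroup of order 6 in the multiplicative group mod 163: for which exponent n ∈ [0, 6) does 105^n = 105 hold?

1

Successive powers of 105 modulo 163:
  105^0=1  105^1=105
So 105^1 ≡ 105 (mod 163), giving n = 1.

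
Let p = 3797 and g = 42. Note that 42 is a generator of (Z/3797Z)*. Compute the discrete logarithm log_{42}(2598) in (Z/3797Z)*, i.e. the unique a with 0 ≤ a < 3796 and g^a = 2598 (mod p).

2488

Baby-step giant-step with m = ceil(sqrt(3796)) = 62.
Baby table (42^j mod 3797 for j=0..61):
  0:1  1:42  2:1764  3:1945  4:1953  5:2289  6:1213  7:1585
  8:2021  9:1348  10:3458  11:950  12:1930  13:1323  14:2408  15:2414
  16:2666  17:1859  18:2138  19:2465  20:1011  21:695  22:2611  23:3346
  24:43  25:1806  26:3709  27:101  28:445  29:3502  30:2798  31:3606
  32:3369  33:1009  34:611  35:2880  36:3253  37:3731  38:1025  39:1283
  40:728  41:200  42:806  43:3476  44:1706  45:3306  46:2160  47:3389
  48:1849  49:1718  50:13  51:546  52:150  53:2503  54:2607  55:3178
  56:581  57:1620  58:3491  59:2336  60:3187  61:959
Giant step factor: 42^(-62) ≡ 51 (mod 3797).
Scan 2598·51^i mod 3797 for i = 0, 1, …:
  i=0: 2598   i=1: 3400   i=2: 2535   i=3: 187
  i=4: 1943   i=5: 371   i=6: 3733   i=7: 533
  i=8: 604   i=9: 428     …   i=39: 1752
  i=40: 2021
Match at i=40, j=8: a = 40·62 + 8 = 2488.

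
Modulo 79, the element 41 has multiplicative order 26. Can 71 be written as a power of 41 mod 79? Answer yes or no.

yes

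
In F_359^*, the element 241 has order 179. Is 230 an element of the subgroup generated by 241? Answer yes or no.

230 ∈ ⟨241⟩ iff 230^179 ≡ 1 (mod 359), since |⟨241⟩| = 179.
230^179 mod 359 = 1.
Since 1 = 1, 230 lies in the subgroup.

yes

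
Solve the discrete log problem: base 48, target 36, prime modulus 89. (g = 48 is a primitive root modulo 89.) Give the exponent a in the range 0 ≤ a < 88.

10

Baby-step giant-step with m = ceil(sqrt(88)) = 10.
Baby table (48^j mod 89 for j=0..9):
  0:1  1:48  2:79  3:54  4:11  5:83  6:68  7:60
  8:32  9:23
Giant step factor: 48^(-10) ≡ 47 (mod 89).
Scan 36·47^i mod 89 for i = 0, 1, …:
  i=0: 36   i=1: 1
Match at i=1, j=0: a = 1·10 + 0 = 10.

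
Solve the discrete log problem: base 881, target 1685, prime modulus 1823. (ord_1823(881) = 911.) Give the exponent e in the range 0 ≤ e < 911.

Baby-step giant-step with m = ceil(sqrt(911)) = 31.
Baby table (881^j mod 1823 for j=0..30):
  0:1  1:881  2:1386  3:1479  4:1377  5:842  6:1664  7:292
  8:209  9:6  10:1640  11:1024  12:1582  13:970  14:1406  15:869
  16:1752  17:1254  18:36  19:725  20:675  21:377  22:351  23:1144
  24:1568  25:1397  26:232  27:216  28:704  29:404  30:439
Giant step factor: 881^(-31) ≡ 1050 (mod 1823).
Scan 1685·1050^i mod 1823 for i = 0, 1, …:
  i=0: 1685   i=1: 940   i=2: 757   i=3: 22
  i=4: 1224   i=5: 1808   i=6: 657   i=7: 756
  i=8: 795   i=9: 1639     …   i=17: 1060
  i=18: 970
Match at i=18, j=13: e = 18·31 + 13 = 571.

571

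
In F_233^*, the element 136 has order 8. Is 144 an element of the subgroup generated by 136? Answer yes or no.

yes

⟨136⟩ has order 8; its elements mod 233 are {1, 12, 89, 97, 136, 144, 221, 232}.
144 is in this set.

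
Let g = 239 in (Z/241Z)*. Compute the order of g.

24

The order of 239 must divide p − 1 = 240 = 2^4 · 3 · 5.
Divisors: 1, 2, 3, 4, 5, 6, 8, 10, 12, 15, 16, 20, 24, 30, 40, 48, 60, 80, 120, 240.
Check each in increasing order: 239^1 ≡ 239;  239^2 ≡ 4;  239^3 ≡ 233;  239^4 ≡ 16;  239^5 ≡ 209;  239^6 ≡ 64;  239^8 ≡ 15;  239^10 ≡ 60;  239^12 ≡ 240;  239^15 ≡ 8;  239^16 ≡ 225;  239^20 ≡ 226;  239^24 ≡ 1.
Smallest exponent giving 1 is 24.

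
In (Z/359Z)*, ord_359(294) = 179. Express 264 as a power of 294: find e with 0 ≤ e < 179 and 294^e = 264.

Baby-step giant-step with m = ceil(sqrt(179)) = 14.
Baby table (294^j mod 359 for j=0..13):
  0:1  1:294  2:276  3:10  4:68  5:247  6:100  7:321
  8:316  9:282  10:338  11:288  12:307  13:149
Giant step factor: 294^(-14) ≡ 45 (mod 359).
Scan 264·45^i mod 359 for i = 0, 1, …:
  i=0: 264   i=1: 33   i=2: 49   i=3: 51
  i=4: 141   i=5: 242   i=6: 120   i=7: 15
  i=8: 316
Match at i=8, j=8: e = 8·14 + 8 = 120.

120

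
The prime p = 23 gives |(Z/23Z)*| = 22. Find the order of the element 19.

The order of 19 must divide p − 1 = 22 = 2 · 11.
Divisors: 1, 2, 11, 22.
Check each in increasing order: 19^1 ≡ 19;  19^2 ≡ 16;  19^11 ≡ 22;  19^22 ≡ 1.
Smallest exponent giving 1 is 22.

22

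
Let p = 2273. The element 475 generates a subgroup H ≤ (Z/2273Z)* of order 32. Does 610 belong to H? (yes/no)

610 ∈ ⟨475⟩ iff 610^32 ≡ 1 (mod 2273), since |⟨475⟩| = 32.
610^32 mod 2273 = 1.
Since 1 = 1, 610 lies in the subgroup.

yes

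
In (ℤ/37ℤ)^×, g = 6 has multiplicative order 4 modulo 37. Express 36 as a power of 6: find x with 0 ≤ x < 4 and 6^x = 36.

Successive powers of 6 modulo 37:
  6^0=1  6^1=6  6^2=36
So 6^2 ≡ 36 (mod 37), giving x = 2.

2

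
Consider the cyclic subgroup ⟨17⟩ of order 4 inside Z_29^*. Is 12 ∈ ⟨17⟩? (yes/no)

yes

12 ∈ ⟨17⟩ iff 12^4 ≡ 1 (mod 29), since |⟨17⟩| = 4.
12^4 mod 29 = 1.
Since 1 = 1, 12 lies in the subgroup.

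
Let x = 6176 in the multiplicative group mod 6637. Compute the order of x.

The order of 6176 must divide p − 1 = 6636 = 2^2 · 3 · 7 · 79.
Divisors: 1, 2, 3, 4, 6, 7, 12, 14, 21, 28, 42, 79, 84, 158, 237, 316, 474, 553, 948, 1106, 1659, 2212, 3318, 6636.
Check each in increasing order: 6176^1 ≡ 6176;  6176^2 ≡ 137;  6176^3 ≡ 3213;  6176^4 ≡ 5495;  6176^6 ≡ 2834;  6176^7 ≡ 1015;  6176^12 ≡ 786;  6176^14 ≡ 1490;  6176^21 ≡ 5751;  6176^28 ≡ 3342;  6176^42 ≡ 1830;  6176^79 ≡ 3809;  6176^84 ≡ 3852;  6176^158 ≡ 6636;  6176^237 ≡ 2828;  6176^316 ≡ 1.
Smallest exponent giving 1 is 316.

316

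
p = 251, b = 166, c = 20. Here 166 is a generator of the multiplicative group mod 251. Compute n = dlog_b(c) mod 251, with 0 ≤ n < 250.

150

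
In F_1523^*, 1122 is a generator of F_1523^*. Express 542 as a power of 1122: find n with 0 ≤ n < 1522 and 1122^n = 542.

Baby-step giant-step with m = ceil(sqrt(1522)) = 40.
Baby table (1122^j mod 1523 for j=0..39):
  0:1  1:1122  2:886  3:1096  4:651  5:905  6:1092  7:732
  8:407  9:1277  10:1174  11:1356  12:1478  13:1292  14:1251  15:939
  16:1165  17:396  18:1119  19:566  20:1484  21:409  22:475  23:1423
  24:502  25:1257  26:56  27:389  28:880  29:456  30:1427  31:421
  32:232  33:1394  34:1470  35:1454  36:255  37:1309  38:526  39:771
Giant step factor: 1122^(-40) ≡ 761 (mod 1523).
Scan 542·761^i mod 1523 for i = 0, 1, …:
  i=0: 542   i=1: 1252   i=2: 897   i=3: 313
  i=4: 605   i=5: 459   i=6: 532   i=7: 1257
Match at i=7, j=25: n = 7·40 + 25 = 305.

305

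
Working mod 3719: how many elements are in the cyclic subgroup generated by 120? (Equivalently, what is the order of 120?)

The order of 120 must divide p − 1 = 3718 = 2 · 11 · 13^2.
Divisors: 1, 2, 11, 13, 22, 26, 143, 169, 286, 338, 1859, 3718.
Check each in increasing order: 120^1 ≡ 120;  120^2 ≡ 3243;  120^11 ≡ 2435;  120^13 ≡ 1268;  120^22 ≡ 1139;  120^26 ≡ 1216;  120^143 ≡ 1.
Smallest exponent giving 1 is 143.

143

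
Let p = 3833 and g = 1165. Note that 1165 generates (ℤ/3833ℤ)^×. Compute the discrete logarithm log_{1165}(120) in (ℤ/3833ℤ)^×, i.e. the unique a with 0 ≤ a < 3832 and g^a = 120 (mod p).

2962

Baby-step giant-step with m = ceil(sqrt(3832)) = 62.
Baby table (1165^j mod 3833 for j=0..61):
  0:1  1:1165  2:343  3:963  4:2659  5:671  6:3616  7:173
  8:2229  9:1844  10:1780  11:47  12:1093  13:789  14:3098  15:2317
  16:873  17:1300  18:465  19:1272  20:2342  21:3167  22:2209  23:1542
  24:2586  25:3785  26:1575  27:2701  28:3605  29:2690  30:2289  31:2750
  32:3195  33:332  34:3480  35:2719  36:1577  37:1198  38:458  39:783
  40:3774  41:259  42:2761  43:678  44:272  45:2574  46:1304  47:1292
  48:2644  49:2361  50:2304  51:1060  52:674  53:3278  54:1202  55:1285
  56:2155  57:3793  58:3229  59:1612  60:3643  61:964
Giant step factor: 1165^(-62) ≡ 3407 (mod 3833).
Scan 120·3407^i mod 3833 for i = 0, 1, …:
  i=0: 120   i=1: 2542   i=2: 1847   i=3: 2776
  i=4: 1821   i=5: 2353   i=6: 1868   i=7: 1496
  i=8: 2815   i=9: 539     …   i=46: 3035
  i=47: 2644
Match at i=47, j=48: a = 47·62 + 48 = 2962.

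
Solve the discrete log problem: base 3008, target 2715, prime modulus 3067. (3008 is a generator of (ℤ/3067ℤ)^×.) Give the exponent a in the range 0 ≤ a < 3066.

2793

Baby-step giant-step with m = ceil(sqrt(3066)) = 56.
Baby table (3008^j mod 3067 for j=0..55):
  0:1  1:3008  2:414  3:110  4:2711  5:2602  6:2899  7:711
  8:989  9:2989  10:1535  11:1445  12:621  13:165  14:2533  15:836
  16:2815  17:2600  18:3017  19:2950  20:769  21:634  22:2465  23:1781
  24:2266  25:1254  26:2689  27:833  28:2992  29:1358  30:2687  31:951
  32:2164  33:1138  34:332  35:1881  36:2500  37:2783  38:1421  39:2037
  40:2497  41:2960  42:179  43:1707  44:498  45:1288  46:683  47:2641
  48:598  49:1522  50:2212  51:1373  52:1802  53:1027  54:747  55:1932
Giant step factor: 3008^(-56) ≡ 1416 (mod 3067).
Scan 2715·1416^i mod 3067 for i = 0, 1, …:
  i=0: 2715   i=1: 1489   i=2: 1395   i=3: 172
  i=4: 1259   i=5: 817   i=6: 613   i=7: 47
  i=8: 2145   i=9: 990     …   i=48: 1253
  i=49: 1522
Match at i=49, j=49: a = 49·56 + 49 = 2793.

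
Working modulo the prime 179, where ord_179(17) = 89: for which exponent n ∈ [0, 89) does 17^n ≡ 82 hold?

76

Baby-step giant-step with m = ceil(sqrt(89)) = 10.
Baby table (17^j mod 179 for j=0..9):
  0:1  1:17  2:110  3:80  4:107  5:29  6:135  7:147
  8:172  9:60
Giant step factor: 17^(-10) ≡ 116 (mod 179).
Scan 82·116^i mod 179 for i = 0, 1, …:
  i=0: 82   i=1: 25   i=2: 36   i=3: 59
  i=4: 42   i=5: 39   i=6: 49   i=7: 135
Match at i=7, j=6: n = 7·10 + 6 = 76.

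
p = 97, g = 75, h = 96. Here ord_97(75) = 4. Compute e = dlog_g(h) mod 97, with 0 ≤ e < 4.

2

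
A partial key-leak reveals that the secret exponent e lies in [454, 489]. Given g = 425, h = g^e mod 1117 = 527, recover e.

471

Compute 425^454 mod 1117 = 1008, then multiply by 425 repeatedly:
  425^454=1008  425^455=589  425^456=117  425^457=577  425^458=602
  425^459=57  425^460=768  425^461=236  425^462=887  425^463=546
  425^464=831  425^465=203  425^466=266  425^467=233  425^468=729
  425^469=416  425^470=314  425^471=527
Found 527 at exponent 471.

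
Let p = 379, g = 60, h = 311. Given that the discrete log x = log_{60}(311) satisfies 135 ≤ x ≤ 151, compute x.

144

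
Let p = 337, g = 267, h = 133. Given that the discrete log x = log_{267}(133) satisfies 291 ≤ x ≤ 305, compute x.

301

Compute 267^291 mod 337 = 180, then multiply by 267 repeatedly:
  267^291=180  267^292=206  267^293=71  267^294=85  267^295=116
  267^296=305  267^297=218  267^298=242  267^299=247  267^300=234
  267^301=133
Found 133 at exponent 301.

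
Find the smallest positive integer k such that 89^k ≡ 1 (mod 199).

99

The order of 89 must divide p − 1 = 198 = 2 · 3^2 · 11.
Divisors: 1, 2, 3, 6, 9, 11, 18, 22, 33, 66, 99, 198.
Check each in increasing order: 89^1 ≡ 89;  89^2 ≡ 160;  89^3 ≡ 111;  89^6 ≡ 182;  89^9 ≡ 103;  89^11 ≡ 162;  89^18 ≡ 62;  89^22 ≡ 175;  89^33 ≡ 92;  89^66 ≡ 106;  89^99 ≡ 1.
Smallest exponent giving 1 is 99.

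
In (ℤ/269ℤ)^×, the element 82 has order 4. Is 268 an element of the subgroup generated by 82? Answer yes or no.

yes

268 ∈ ⟨82⟩ iff 268^4 ≡ 1 (mod 269), since |⟨82⟩| = 4.
268^4 mod 269 = 1.
Since 1 = 1, 268 lies in the subgroup.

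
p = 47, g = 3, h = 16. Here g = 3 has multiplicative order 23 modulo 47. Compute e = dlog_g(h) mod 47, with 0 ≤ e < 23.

Successive powers of 3 modulo 47:
  3^0=1  3^1=3  3^2=9  3^3=27  3^4=34  3^5=8
  3^6=24  3^7=25  3^8=28  3^9=37  3^10=17  3^11=4
  3^12=12  3^13=36  3^14=14  3^15=42  3^16=32  3^17=2
  3^18=6  3^19=18  3^20=7  3^21=21  3^22=16
So 3^22 ≡ 16 (mod 47), giving e = 22.

22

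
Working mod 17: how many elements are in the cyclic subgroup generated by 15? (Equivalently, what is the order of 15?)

8

The order of 15 must divide p − 1 = 16 = 2^4.
Divisors: 1, 2, 4, 8, 16.
Check each in increasing order: 15^1 ≡ 15;  15^2 ≡ 4;  15^4 ≡ 16;  15^8 ≡ 1.
Smallest exponent giving 1 is 8.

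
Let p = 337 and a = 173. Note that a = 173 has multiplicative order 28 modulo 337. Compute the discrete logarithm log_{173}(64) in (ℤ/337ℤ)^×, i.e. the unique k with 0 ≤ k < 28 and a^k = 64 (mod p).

Successive powers of 173 modulo 337:
  173^0=1  173^1=173  173^2=273  173^3=49  173^4=52  173^5=234
  173^6=42  173^7=189  173^8=8  173^9=36  173^10=162  173^11=55
  173^12=79  173^13=187  173^14=336  173^15=164  173^16=64
So 173^16 ≡ 64 (mod 337), giving k = 16.

16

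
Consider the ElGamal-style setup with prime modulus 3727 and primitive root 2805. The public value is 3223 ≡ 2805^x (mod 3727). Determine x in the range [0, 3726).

2295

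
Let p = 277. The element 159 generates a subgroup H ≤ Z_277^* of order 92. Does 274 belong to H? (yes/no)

no

274 ∈ ⟨159⟩ iff 274^92 ≡ 1 (mod 277), since |⟨159⟩| = 92.
274^92 mod 277 = 160.
Since 160 ≠ 1, 274 does not lie in the subgroup.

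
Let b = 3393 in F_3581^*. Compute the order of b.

The order of 3393 must divide p − 1 = 3580 = 2^2 · 5 · 179.
Divisors: 1, 2, 4, 5, 10, 20, 179, 358, 716, 895, 1790, 3580.
Check each in increasing order: 3393^1 ≡ 3393;  3393^2 ≡ 3115;  3393^4 ≡ 2296;  3393^5 ≡ 1653;  3393^10 ≡ 106;  3393^20 ≡ 493;  3393^179 ≡ 234;  3393^358 ≡ 1041;  3393^716 ≡ 2219;  3393^895 ≡ 1.
Smallest exponent giving 1 is 895.

895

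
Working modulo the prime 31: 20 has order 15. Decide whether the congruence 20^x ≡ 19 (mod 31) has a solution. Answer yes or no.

yes

19 ∈ ⟨20⟩ iff 19^15 ≡ 1 (mod 31), since |⟨20⟩| = 15.
19^15 mod 31 = 1.
Since 1 = 1, 19 lies in the subgroup.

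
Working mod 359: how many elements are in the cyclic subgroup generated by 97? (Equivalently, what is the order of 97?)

358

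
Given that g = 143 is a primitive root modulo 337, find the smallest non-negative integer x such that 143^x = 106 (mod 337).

Baby-step giant-step with m = ceil(sqrt(336)) = 19.
Baby table (143^j mod 337 for j=0..18):
  0:1  1:143  2:229  3:58  4:206  5:139  6:331  7:153
  8:311  9:326  10:112  11:177  12:36  13:93  14:156  15:66
  16:2  17:286  18:121
Giant step factor: 143^(-19) ≡ 276 (mod 337).
Scan 106·276^i mod 337 for i = 0, 1, …:
  i=0: 106   i=1: 274   i=2: 136   i=3: 129
  i=4: 219   i=5: 121
Match at i=5, j=18: x = 5·19 + 18 = 113.

113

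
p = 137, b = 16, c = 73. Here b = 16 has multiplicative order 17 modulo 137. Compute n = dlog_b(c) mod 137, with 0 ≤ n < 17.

Successive powers of 16 modulo 137:
  16^0=1  16^1=16  16^2=119  16^3=123  16^4=50  16^5=115
  16^6=59  16^7=122  16^8=34  16^9=133  16^10=73
So 16^10 ≡ 73 (mod 137), giving n = 10.

10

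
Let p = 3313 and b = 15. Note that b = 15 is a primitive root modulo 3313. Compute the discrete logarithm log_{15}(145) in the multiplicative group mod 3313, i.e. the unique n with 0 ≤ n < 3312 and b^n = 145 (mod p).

Baby-step giant-step with m = ceil(sqrt(3312)) = 58.
Baby table (15^j mod 3313 for j=0..57):
  0:1  1:15  2:225  3:62  4:930  5:698  6:531  7:1339
  8:207  9:3105  10:193  11:2895  12:356  13:2027  14:588  15:2194
  16:3093  17:13  18:195  19:2925  20:806  21:2151  22:2448  23:277
  24:842  25:2691  26:609  27:2509  28:1192  29:1315  30:3160  31:1018
  32:2018  33:453  34:169  35:2535  36:1582  37:539  38:1459  39:2007
  40:288  41:1007  42:1853  43:1291  44:2800  45:2244  46:530  47:1324
  48:3295  49:3043  50:2576  51:2197  52:3138  53:688  54:381  55:2402
  56:2900  57:431
Giant step factor: 15^(-58) ≡ 2387 (mod 3313).
Scan 145·2387^i mod 3313 for i = 0, 1, …:
  i=0: 145   i=1: 1563   i=2: 443   i=3: 594
  i=4: 3227   i=5: 124   i=6: 1131   i=7: 2915
  i=8: 805   i=9: 3308     …   i=39: 210
  i=40: 1007
Match at i=40, j=41: n = 40·58 + 41 = 2361.

2361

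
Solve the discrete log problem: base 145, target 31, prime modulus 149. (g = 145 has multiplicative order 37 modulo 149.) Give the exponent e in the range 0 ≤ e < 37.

29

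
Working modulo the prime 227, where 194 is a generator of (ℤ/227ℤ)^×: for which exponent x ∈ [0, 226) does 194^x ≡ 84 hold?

Successive powers of 194 modulo 227:
  194^0=1  194^1=194  194^2=181  194^3=156  194^4=73  194^5=88
  194^6=47  194^7=38  194^8=108  194^9=68  194^10=26  194^11=50
  194^12=166  194^13=197  194^14=82  194^15=18  194^16=87  194^17=80
  194^18=84
So 194^18 ≡ 84 (mod 227), giving x = 18.

18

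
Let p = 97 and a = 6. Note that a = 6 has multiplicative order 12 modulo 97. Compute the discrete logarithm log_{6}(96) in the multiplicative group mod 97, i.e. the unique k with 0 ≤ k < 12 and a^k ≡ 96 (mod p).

6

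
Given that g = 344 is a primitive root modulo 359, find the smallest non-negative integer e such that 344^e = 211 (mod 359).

Baby-step giant-step with m = ceil(sqrt(358)) = 19.
Baby table (344^j mod 359 for j=0..18):
  0:1  1:344  2:225  3:215  4:6  5:269  6:273  7:213
  8:36  9:178  10:202  11:201  12:216  13:350  14:135  15:129
  16:219  17:305  18:92
Giant step factor: 344^(-19) ≡ 109 (mod 359).
Scan 211·109^i mod 359 for i = 0, 1, …:
  i=0: 211   i=1: 23   i=2: 353   i=3: 64
  i=4: 155   i=5: 22   i=6: 244   i=7: 30
  i=8: 39   i=9: 302   i=10: 249   i=11: 216
Match at i=11, j=12: e = 11·19 + 12 = 221.

221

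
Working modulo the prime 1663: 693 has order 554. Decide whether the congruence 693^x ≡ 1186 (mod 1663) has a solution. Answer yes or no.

1186 ∈ ⟨693⟩ iff 1186^554 ≡ 1 (mod 1663), since |⟨693⟩| = 554.
1186^554 mod 1663 = 1344.
Since 1344 ≠ 1, 1186 does not lie in the subgroup.

no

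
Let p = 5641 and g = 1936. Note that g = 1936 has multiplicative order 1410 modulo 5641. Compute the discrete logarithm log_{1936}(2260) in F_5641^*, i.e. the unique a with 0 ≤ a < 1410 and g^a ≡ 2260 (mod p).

Baby-step giant-step with m = ceil(sqrt(1410)) = 38.
Baby table (1936^j mod 5641 for j=0..37):
  0:1  1:1936  2:2472  3:2224  4:1581  5:3394  6:4660  7:1801
  8:598  9:1323  10:314  11:4317  12:3391  13:4493  14:26  15:5208
  16:2221  17:1414  18:1619  19:3629  20:2699  21:1698  22:4266  23:552
  24:2523  25:5063  26:3551  27:3998  28:676  29:24  30:1336  31:2918
  32:2607  33:4098  34:2482  35:4661  36:3737  37:3070
Giant step factor: 1936^(-38) ≡ 132 (mod 5641).
Scan 2260·132^i mod 5641 for i = 0, 1, …:
  i=0: 2260   i=1: 4988   i=2: 4060   i=3: 25
  i=4: 3300   i=5: 1243   i=6: 487   i=7: 2233
  i=8: 1424   i=9: 1815     …   i=19: 3158
  i=20: 5063
Match at i=20, j=25: a = 20·38 + 25 = 785.

785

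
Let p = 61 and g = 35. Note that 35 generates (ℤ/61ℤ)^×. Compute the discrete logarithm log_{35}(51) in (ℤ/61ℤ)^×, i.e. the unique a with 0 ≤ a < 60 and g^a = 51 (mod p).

43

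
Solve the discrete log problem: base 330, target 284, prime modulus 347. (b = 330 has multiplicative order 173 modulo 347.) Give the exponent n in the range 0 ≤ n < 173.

42

Baby-step giant-step with m = ceil(sqrt(173)) = 14.
Baby table (330^j mod 347 for j=0..13):
  0:1  1:330  2:289  3:292  4:241  5:67  6:249  7:278
  8:132  9:185  10:325  11:27  12:235  13:169
Giant step factor: 330^(-14) ≡ 93 (mod 347).
Scan 284·93^i mod 347 for i = 0, 1, …:
  i=0: 284   i=1: 40   i=2: 250   i=3: 1
Match at i=3, j=0: n = 3·14 + 0 = 42.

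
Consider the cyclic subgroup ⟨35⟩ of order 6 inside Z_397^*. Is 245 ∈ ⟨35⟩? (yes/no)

⟨35⟩ has order 6; its elements mod 397 are {1, 34, 35, 362, 363, 396}.
245 is not in this set.

no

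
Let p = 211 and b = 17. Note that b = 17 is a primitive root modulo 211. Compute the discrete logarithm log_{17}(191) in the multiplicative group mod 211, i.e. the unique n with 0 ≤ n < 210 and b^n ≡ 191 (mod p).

Baby-step giant-step with m = ceil(sqrt(210)) = 15.
Baby table (17^j mod 211 for j=0..14):
  0:1  1:17  2:78  3:60  4:176  5:38  6:13  7:10
  8:170  9:147  10:178  11:72  12:169  13:130  14:100
Giant step factor: 17^(-15) ≡ 88 (mod 211).
Scan 191·88^i mod 211 for i = 0, 1, …:
  i=0: 191   i=1: 139   i=2: 205   i=3: 105
  i=4: 167   i=5: 137   i=6: 29   i=7: 20
  i=8: 72
Match at i=8, j=11: n = 8·15 + 11 = 131.

131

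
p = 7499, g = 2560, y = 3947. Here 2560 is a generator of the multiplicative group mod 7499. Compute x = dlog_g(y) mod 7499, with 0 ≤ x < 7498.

5720

Baby-step giant-step with m = ceil(sqrt(7498)) = 87.
Baby table (2560^j mod 7499 for j=0..86):
  0:1  1:2560  2:6973  3:3260  4:6712  5:2511  6:1517  7:6537
  8:4451  9:3579  10:5961  11:7194  12:6595  13:2951  14:3067  15:67
  16:6542  17:2253  18:949  19:7263  20:3259  21:4152  22:3037  23:5756
  24:7324  25:1940  26:2062  27:6923  28:2743  29:3016  30:4489  31:3372
  32:971  33:3591  34:6685  35:882  36:721  37:1006  38:3203  39:3273
  40:2497  41:3172  42:6402  43:3805  44:7098  45:803  46:954  47:5065
  48:629  49:5454  50:6601  51:3313  52:7410  53:4629  54:1820  55:2321
  56:2552  57:1491  58:7468  59:3129  60:1308  61:3926  62:1900  63:4648
  64:5466  65:7325  66:4500  67:1536  68:2684  69:1956  70:5527  71:6006
  72:2410  73:5422  74:7170  75:5147  76:577  77:7316  78:3957  79:6270
  80:3340  81:1540  82:5425  83:7351  84:3569  85:2858  86:4955
Giant step factor: 2560^(-87) ≡ 3897 (mod 7499).
Scan 3947·3897^i mod 7499 for i = 0, 1, …:
  i=0: 3947   i=1: 1010   i=2: 6494   i=3: 5492
  i=4: 178   i=5: 3758   i=6: 6878   i=7: 2140
  i=8: 692   i=9: 4583     …   i=64: 2973
  i=65: 7325
Match at i=65, j=65: x = 65·87 + 65 = 5720.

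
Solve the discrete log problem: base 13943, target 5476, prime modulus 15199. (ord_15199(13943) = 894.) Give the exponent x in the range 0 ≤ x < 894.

858

Baby-step giant-step with m = ceil(sqrt(894)) = 30.
Baby table (13943^j mod 15199 for j=0..29):
  0:1  1:13943  2:12039  3:2021  4:15056  5:12419  6:11109  7:14977
  8:5250  9:2366  10:7308  11:1348  12:9200  13:11239  14:3687  15:4823
  16:6713  17:3917  18:4724  19:9465  20:12777  21:2232  22:8423  23:14415
  24:11968  25:3  26:11431  27:5719  28:6063  29:14770
Giant step factor: 13943^(-30) ≡ 6486 (mod 15199).
Scan 5476·6486^i mod 15199 for i = 0, 1, …:
  i=0: 5476   i=1: 12472   i=2: 4314   i=3: 14444
  i=4: 12347   i=5: 14310   i=6: 9566   i=7: 2758
  i=8: 14364   i=9: 10233     …   i=27: 12847
  i=28: 4724
Match at i=28, j=18: x = 28·30 + 18 = 858.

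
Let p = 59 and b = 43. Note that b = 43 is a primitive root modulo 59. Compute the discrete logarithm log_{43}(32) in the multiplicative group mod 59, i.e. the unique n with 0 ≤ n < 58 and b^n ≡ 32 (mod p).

Successive powers of 43 modulo 59:
  43^0=1  43^1=43  43^2=20  43^3=34  43^4=46  43^5=31
  43^6=35  43^7=30  43^8=51  43^9=10  43^10=17  43^11=23
  43^12=45  43^13=47  43^14=15  43^15=55  43^16=5  43^17=38
  43^18=41  43^19=52  43^20=53  43^21=37  43^22=57  43^23=32
So 43^23 ≡ 32 (mod 59), giving n = 23.

23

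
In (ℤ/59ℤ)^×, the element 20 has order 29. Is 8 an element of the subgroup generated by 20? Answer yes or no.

8 ∈ ⟨20⟩ iff 8^29 ≡ 1 (mod 59), since |⟨20⟩| = 29.
8^29 mod 59 = 58.
Since 58 ≠ 1, 8 does not lie in the subgroup.

no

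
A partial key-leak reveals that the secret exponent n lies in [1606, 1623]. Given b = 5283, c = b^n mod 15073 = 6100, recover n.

Compute 5283^1606 mod 15073 = 2782, then multiply by 5283 repeatedly:
  5283^1606=2782  5283^1607=1131  5283^1608=6165  5283^1609=12015  5283^1610=2842
  5283^1611=1578  5283^1612=1205  5283^1613=5209  5283^1614=10922  5283^1615=1482
  5283^1616=6519  5283^1617=13145  5283^1618=3724  5283^1619=3627  5283^1620=3658
  5283^1621=1628  5283^1622=9114  5283^1623=6100
Found 6100 at exponent 1623.

1623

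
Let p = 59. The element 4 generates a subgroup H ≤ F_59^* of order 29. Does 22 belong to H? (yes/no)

yes

22 ∈ ⟨4⟩ iff 22^29 ≡ 1 (mod 59), since |⟨4⟩| = 29.
22^29 mod 59 = 1.
Since 1 = 1, 22 lies in the subgroup.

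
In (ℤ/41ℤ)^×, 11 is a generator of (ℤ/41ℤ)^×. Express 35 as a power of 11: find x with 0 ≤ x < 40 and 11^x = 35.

Successive powers of 11 modulo 41:
  11^0=1  11^1=11  11^2=39  11^3=19  11^4=4  11^5=3
  11^6=33  11^7=35
So 11^7 ≡ 35 (mod 41), giving x = 7.

7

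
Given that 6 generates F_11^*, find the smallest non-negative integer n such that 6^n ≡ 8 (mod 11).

Successive powers of 6 modulo 11:
  6^0=1  6^1=6  6^2=3  6^3=7  6^4=9  6^5=10
  6^6=5  6^7=8
So 6^7 ≡ 8 (mod 11), giving n = 7.

7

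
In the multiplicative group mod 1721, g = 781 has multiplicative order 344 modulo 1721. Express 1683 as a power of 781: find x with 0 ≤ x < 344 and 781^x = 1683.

Baby-step giant-step with m = ceil(sqrt(344)) = 19.
Baby table (781^j mod 1721 for j=0..18):
  0:1  1:781  2:727  3:1578  4:182  5:1020  6:1518  7:1510
  8:425  9:1493  10:916  11:1181  12:1626  13:1529  14:1496  15:1538
  16:1641  17:1197  18:354
Giant step factor: 781^(-19) ≡ 740 (mod 1721).
Scan 1683·740^i mod 1721 for i = 0, 1, …:
  i=0: 1683   i=1: 1137   i=2: 1532   i=3: 1262
  i=4: 1098   i=5: 208   i=6: 751   i=7: 1578
Match at i=7, j=3: x = 7·19 + 3 = 136.

136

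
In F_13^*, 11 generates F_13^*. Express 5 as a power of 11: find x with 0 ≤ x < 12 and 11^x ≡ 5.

3

Successive powers of 11 modulo 13:
  11^0=1  11^1=11  11^2=4  11^3=5
So 11^3 ≡ 5 (mod 13), giving x = 3.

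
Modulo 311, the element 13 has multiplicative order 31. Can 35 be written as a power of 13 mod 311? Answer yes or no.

no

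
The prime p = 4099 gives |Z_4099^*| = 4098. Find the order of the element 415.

The order of 415 must divide p − 1 = 4098 = 2 · 3 · 683.
Divisors: 1, 2, 3, 6, 683, 1366, 2049, 4098.
Check each in increasing order: 415^1 ≡ 415;  415^2 ≡ 67;  415^3 ≡ 3211;  415^6 ≡ 1536;  415^683 ≡ 1.
Smallest exponent giving 1 is 683.

683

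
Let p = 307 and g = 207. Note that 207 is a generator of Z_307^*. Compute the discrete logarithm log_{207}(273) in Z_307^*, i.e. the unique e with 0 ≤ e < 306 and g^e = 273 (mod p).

Baby-step giant-step with m = ceil(sqrt(306)) = 18.
Baby table (207^j mod 307 for j=0..17):
  0:1  1:207  2:176  3:206  4:276  5:30  6:70  7:61
  8:40  9:298  10:286  11:258  12:295  13:279  14:37  15:291
  16:65  17:254
Giant step factor: 207^(-18) ≡ 235 (mod 307).
Scan 273·235^i mod 307 for i = 0, 1, …:
  i=0: 273   i=1: 299   i=2: 269   i=3: 280
  i=4: 102   i=5: 24   i=6: 114   i=7: 81
  i=8: 1
Match at i=8, j=0: e = 8·18 + 0 = 144.

144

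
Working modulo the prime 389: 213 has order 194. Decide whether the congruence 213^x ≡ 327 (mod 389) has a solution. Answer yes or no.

yes

327 ∈ ⟨213⟩ iff 327^194 ≡ 1 (mod 389), since |⟨213⟩| = 194.
327^194 mod 389 = 1.
Since 1 = 1, 327 lies in the subgroup.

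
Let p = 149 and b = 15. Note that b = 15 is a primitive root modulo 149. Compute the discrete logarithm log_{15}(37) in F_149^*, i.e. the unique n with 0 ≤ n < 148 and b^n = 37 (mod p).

12

Baby-step giant-step with m = ceil(sqrt(148)) = 13.
Baby table (15^j mod 149 for j=0..12):
  0:1  1:15  2:76  3:97  4:114  5:71  6:22  7:32
  8:33  9:48  10:124  11:72  12:37
Giant step factor: 15^(-13) ≡ 109 (mod 149).
Scan 37·109^i mod 149 for i = 0, 1, …:
  i=0: 37
Match at i=0, j=12: n = 0·13 + 12 = 12.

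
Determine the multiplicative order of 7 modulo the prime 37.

The order of 7 must divide p − 1 = 36 = 2^2 · 3^2.
Divisors: 1, 2, 3, 4, 6, 9, 12, 18, 36.
Check each in increasing order: 7^1 ≡ 7;  7^2 ≡ 12;  7^3 ≡ 10;  7^4 ≡ 33;  7^6 ≡ 26;  7^9 ≡ 1.
Smallest exponent giving 1 is 9.

9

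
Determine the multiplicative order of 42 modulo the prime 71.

The order of 42 must divide p − 1 = 70 = 2 · 5 · 7.
Divisors: 1, 2, 5, 7, 10, 14, 35, 70.
Check each in increasing order: 42^1 ≡ 42;  42^2 ≡ 60;  42^5 ≡ 41;  42^7 ≡ 46;  42^10 ≡ 48;  42^14 ≡ 57;  42^35 ≡ 70;  42^70 ≡ 1.
Smallest exponent giving 1 is 70.

70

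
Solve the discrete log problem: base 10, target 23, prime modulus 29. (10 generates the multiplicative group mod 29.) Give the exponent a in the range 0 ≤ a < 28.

Successive powers of 10 modulo 29:
  10^0=1  10^1=10  10^2=13  10^3=14  10^4=24  10^5=8
  10^6=22  10^7=17  10^8=25  10^9=18  10^10=6  10^11=2
  10^12=20  10^13=26  10^14=28  10^15=19  10^16=16  10^17=15
  10^18=5  10^19=21  10^20=7  10^21=12  10^22=4  10^23=11
  10^24=23
So 10^24 ≡ 23 (mod 29), giving a = 24.

24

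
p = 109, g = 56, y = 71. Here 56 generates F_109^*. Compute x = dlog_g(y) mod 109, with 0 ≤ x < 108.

Baby-step giant-step with m = ceil(sqrt(108)) = 11.
Baby table (56^j mod 109 for j=0..10):
  0:1  1:56  2:84  3:17  4:80  5:11  6:71  7:52
  8:78  9:8  10:12
Giant step factor: 56^(-11) ≡ 103 (mod 109).
Scan 71·103^i mod 109 for i = 0, 1, …:
  i=0: 71
Match at i=0, j=6: x = 0·11 + 6 = 6.

6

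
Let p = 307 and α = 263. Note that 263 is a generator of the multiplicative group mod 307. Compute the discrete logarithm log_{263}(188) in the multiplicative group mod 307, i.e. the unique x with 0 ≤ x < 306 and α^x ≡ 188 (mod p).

203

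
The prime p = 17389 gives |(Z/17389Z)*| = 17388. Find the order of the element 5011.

17388

The order of 5011 must divide p − 1 = 17388 = 2^2 · 3^3 · 7 · 23.
Divisors: 1, 2, 3, 4, 6, 7, 9, 12, 14, 18, 21, 23, 27, 28, 36, 42, 46, 54, 63, 69, 84, 92, 108, 126, 138, 161, 189, 207, 252, 276, 322, 378, 414, 483, 621, 644, 756, 828, 966, 1242, 1449, 1932, 2484, 2898, 4347, 5796, 8694, 17388.
Check each in increasing order: 5011^1 ≡ 5011;  5011^2 ≡ 405;  5011^3 ≡ 12331;  5011^4 ≡ 7524;  5011^6 ≡ 4145;  5011^7 ≡ 8129;  5011^9 ≡ 5724;  5011^12 ≡ 693;  5011^14 ≡ 2441;  5011^18 ≡ 3300;  5011^21 ≡ 2040;  5011^23 ≡ 8917;  5011^27 ≡ 4746;  5011^28 ≡ 11443;  5011^36 ≡ 4486;  5011^42 ≡ 5629;  5011^46 ≡ 10381;  5011^54 ≡ 5761;  5011^63 ≡ 6420;  5011^69 ≡ 5730;  5011^84 ≡ 2883;  5011^92 ≡ 5528;  5011^108 ≡ 10909;  5011^126 ≡ 4470;  5011^138 ≡ 2468;  5011^161 ≡ 10071;  5011^189 ≡ 5550;  5011^207 ≡ 4383;  5011^252 ≡ 939;  5011^276 ≡ 4874;  5011^322 ≡ 12393;  5011^378 ≡ 6581;  5011^414 ≡ 13233;  5011^483 ≡ 9050;  5011^621 ≡ 7924;  5011^644 ≡ 6801;  5011^756 ≡ 10951;  5011^828 ≡ 5059;  5011^966 ≡ 310;  5011^1242 ≡ 15486;  5011^1449 ≡ 5871;  5011^1932 ≡ 9155;  5011^2484 ≡ 4497;  5011^2898 ≡ 3643;  5011^4347 ≡ 16972;  5011^5796 ≡ 3642;  5011^8694 ≡ 17388;  5011^17388 ≡ 1.
Smallest exponent giving 1 is 17388.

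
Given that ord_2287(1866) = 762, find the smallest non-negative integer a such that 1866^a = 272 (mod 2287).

686

Baby-step giant-step with m = ceil(sqrt(762)) = 28.
Baby table (1866^j mod 2287 for j=0..27):
  0:1  1:1866  2:1142  3:1775  4:574  5:768  6:1426  7:1135
  8:148  9:1728  10:2065  11:1982  12:333  13:1601  14:644  15:1029
  16:1321  17:1887  18:1449  19:600  20:1257  21:1387  22:1545  23:1350
  24:1113  25:262  26:1761  27:1894
Giant step factor: 1866^(-28) ≡ 1458 (mod 2287).
Scan 272·1458^i mod 2287 for i = 0, 1, …:
  i=0: 272   i=1: 925   i=2: 1607   i=3: 1118
  i=4: 1700   i=5: 1779   i=6: 324   i=7: 1270
  i=8: 1477   i=9: 1399     …   i=23: 402
  i=24: 644
Match at i=24, j=14: a = 24·28 + 14 = 686.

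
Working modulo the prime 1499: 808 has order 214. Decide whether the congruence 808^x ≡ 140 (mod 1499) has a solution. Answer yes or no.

140 ∈ ⟨808⟩ iff 140^214 ≡ 1 (mod 1499), since |⟨808⟩| = 214.
140^214 mod 1499 = 1247.
Since 1247 ≠ 1, 140 does not lie in the subgroup.

no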